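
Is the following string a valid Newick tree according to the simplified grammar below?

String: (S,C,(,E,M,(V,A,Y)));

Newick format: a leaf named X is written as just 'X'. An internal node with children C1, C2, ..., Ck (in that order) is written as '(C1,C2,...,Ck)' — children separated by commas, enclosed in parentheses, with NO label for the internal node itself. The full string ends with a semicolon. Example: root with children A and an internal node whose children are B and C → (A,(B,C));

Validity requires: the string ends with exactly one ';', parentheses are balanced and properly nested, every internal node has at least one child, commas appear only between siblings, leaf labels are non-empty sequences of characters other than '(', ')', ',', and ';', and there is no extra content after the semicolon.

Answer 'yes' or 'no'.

Input: (S,C,(,E,M,(V,A,Y)));
Paren balance: 3 '(' vs 3 ')' OK
Ends with single ';': True
Full parse: FAILS (empty leaf label at pos 6)
Valid: False

Answer: no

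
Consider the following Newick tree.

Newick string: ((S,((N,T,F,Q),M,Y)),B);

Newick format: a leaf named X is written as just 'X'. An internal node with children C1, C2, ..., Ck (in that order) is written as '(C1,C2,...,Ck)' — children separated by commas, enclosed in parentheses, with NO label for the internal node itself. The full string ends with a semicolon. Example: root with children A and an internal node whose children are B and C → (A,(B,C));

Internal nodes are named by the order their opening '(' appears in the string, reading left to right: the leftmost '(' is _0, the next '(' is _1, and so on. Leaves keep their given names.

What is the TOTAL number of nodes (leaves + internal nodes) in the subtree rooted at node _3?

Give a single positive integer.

Newick: ((S,((N,T,F,Q),M,Y)),B);
Locate _3: it is the '(' at position 5 (the 4th '(' reading left to right).
Query: subtree rooted at _3
_3: subtree_size = 1 + 4
  N: subtree_size = 1 + 0
  T: subtree_size = 1 + 0
  F: subtree_size = 1 + 0
  Q: subtree_size = 1 + 0
Total subtree size of _3: 5

Answer: 5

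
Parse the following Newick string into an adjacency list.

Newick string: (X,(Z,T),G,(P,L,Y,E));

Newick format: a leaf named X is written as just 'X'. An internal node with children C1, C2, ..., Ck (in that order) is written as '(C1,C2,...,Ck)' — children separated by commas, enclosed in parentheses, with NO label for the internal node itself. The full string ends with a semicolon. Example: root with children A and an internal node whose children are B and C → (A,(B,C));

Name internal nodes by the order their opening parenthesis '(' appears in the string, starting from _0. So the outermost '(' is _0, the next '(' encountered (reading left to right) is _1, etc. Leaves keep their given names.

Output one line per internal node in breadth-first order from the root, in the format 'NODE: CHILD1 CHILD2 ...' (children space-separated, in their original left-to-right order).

Answer: _0: X _1 G _2
_1: Z T
_2: P L Y E

Derivation:
Input: (X,(Z,T),G,(P,L,Y,E));
Scanning left-to-right, naming '(' by encounter order:
  pos 0: '(' -> open internal node _0 (depth 1)
  pos 3: '(' -> open internal node _1 (depth 2)
  pos 7: ')' -> close internal node _1 (now at depth 1)
  pos 11: '(' -> open internal node _2 (depth 2)
  pos 19: ')' -> close internal node _2 (now at depth 1)
  pos 20: ')' -> close internal node _0 (now at depth 0)
Total internal nodes: 3
BFS adjacency from root:
  _0: X _1 G _2
  _1: Z T
  _2: P L Y E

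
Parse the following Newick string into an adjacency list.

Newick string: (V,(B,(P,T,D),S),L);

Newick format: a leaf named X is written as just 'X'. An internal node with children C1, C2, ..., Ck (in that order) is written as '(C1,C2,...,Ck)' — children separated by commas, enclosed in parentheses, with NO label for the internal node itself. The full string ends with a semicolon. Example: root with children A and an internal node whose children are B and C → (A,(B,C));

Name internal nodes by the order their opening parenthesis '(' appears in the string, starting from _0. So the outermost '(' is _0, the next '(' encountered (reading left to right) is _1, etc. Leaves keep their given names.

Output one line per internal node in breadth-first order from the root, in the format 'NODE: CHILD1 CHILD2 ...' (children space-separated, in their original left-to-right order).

Input: (V,(B,(P,T,D),S),L);
Scanning left-to-right, naming '(' by encounter order:
  pos 0: '(' -> open internal node _0 (depth 1)
  pos 3: '(' -> open internal node _1 (depth 2)
  pos 6: '(' -> open internal node _2 (depth 3)
  pos 12: ')' -> close internal node _2 (now at depth 2)
  pos 15: ')' -> close internal node _1 (now at depth 1)
  pos 18: ')' -> close internal node _0 (now at depth 0)
Total internal nodes: 3
BFS adjacency from root:
  _0: V _1 L
  _1: B _2 S
  _2: P T D

Answer: _0: V _1 L
_1: B _2 S
_2: P T D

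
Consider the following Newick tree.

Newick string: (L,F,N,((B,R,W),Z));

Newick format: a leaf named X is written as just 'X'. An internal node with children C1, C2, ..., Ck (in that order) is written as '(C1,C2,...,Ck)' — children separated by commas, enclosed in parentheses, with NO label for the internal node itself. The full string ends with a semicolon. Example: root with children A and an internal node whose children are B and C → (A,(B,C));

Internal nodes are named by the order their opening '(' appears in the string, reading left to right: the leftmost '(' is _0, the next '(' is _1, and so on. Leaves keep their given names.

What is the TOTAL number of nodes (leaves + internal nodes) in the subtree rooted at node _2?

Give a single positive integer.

Answer: 4

Derivation:
Newick: (L,F,N,((B,R,W),Z));
Locate _2: it is the '(' at position 8 (the 3rd '(' reading left to right).
Query: subtree rooted at _2
_2: subtree_size = 1 + 3
  B: subtree_size = 1 + 0
  R: subtree_size = 1 + 0
  W: subtree_size = 1 + 0
Total subtree size of _2: 4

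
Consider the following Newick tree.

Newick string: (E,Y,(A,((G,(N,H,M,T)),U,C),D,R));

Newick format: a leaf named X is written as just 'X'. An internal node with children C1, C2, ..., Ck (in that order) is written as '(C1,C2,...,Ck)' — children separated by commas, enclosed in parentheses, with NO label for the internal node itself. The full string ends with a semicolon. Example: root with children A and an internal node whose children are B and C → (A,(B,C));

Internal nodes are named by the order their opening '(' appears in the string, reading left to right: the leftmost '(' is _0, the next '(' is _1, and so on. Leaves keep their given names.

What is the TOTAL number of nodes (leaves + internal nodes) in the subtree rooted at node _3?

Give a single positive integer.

Newick: (E,Y,(A,((G,(N,H,M,T)),U,C),D,R));
Locate _3: it is the '(' at position 9 (the 4th '(' reading left to right).
Query: subtree rooted at _3
_3: subtree_size = 1 + 6
  G: subtree_size = 1 + 0
  _4: subtree_size = 1 + 4
    N: subtree_size = 1 + 0
    H: subtree_size = 1 + 0
    M: subtree_size = 1 + 0
    T: subtree_size = 1 + 0
Total subtree size of _3: 7

Answer: 7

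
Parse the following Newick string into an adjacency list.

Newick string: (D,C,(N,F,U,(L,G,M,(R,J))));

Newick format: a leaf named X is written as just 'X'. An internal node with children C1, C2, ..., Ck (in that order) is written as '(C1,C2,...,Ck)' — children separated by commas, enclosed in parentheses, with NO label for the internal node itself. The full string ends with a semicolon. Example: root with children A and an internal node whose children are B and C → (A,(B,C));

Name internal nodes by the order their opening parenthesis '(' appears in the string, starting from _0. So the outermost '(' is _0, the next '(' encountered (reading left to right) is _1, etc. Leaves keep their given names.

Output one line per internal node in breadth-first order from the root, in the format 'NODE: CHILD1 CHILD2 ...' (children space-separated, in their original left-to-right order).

Input: (D,C,(N,F,U,(L,G,M,(R,J))));
Scanning left-to-right, naming '(' by encounter order:
  pos 0: '(' -> open internal node _0 (depth 1)
  pos 5: '(' -> open internal node _1 (depth 2)
  pos 12: '(' -> open internal node _2 (depth 3)
  pos 19: '(' -> open internal node _3 (depth 4)
  pos 23: ')' -> close internal node _3 (now at depth 3)
  pos 24: ')' -> close internal node _2 (now at depth 2)
  pos 25: ')' -> close internal node _1 (now at depth 1)
  pos 26: ')' -> close internal node _0 (now at depth 0)
Total internal nodes: 4
BFS adjacency from root:
  _0: D C _1
  _1: N F U _2
  _2: L G M _3
  _3: R J

Answer: _0: D C _1
_1: N F U _2
_2: L G M _3
_3: R J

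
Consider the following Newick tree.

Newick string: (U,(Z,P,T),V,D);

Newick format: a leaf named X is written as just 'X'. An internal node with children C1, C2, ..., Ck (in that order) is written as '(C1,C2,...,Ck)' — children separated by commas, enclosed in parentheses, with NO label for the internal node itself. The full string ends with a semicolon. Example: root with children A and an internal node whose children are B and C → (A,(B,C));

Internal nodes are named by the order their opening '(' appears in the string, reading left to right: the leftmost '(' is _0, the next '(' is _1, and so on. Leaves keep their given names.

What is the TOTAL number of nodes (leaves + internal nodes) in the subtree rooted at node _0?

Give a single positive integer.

Newick: (U,(Z,P,T),V,D);
Locate _0: it is the '(' at position 0 (the 1st '(' reading left to right).
Query: subtree rooted at _0
_0: subtree_size = 1 + 7
  U: subtree_size = 1 + 0
  _1: subtree_size = 1 + 3
    Z: subtree_size = 1 + 0
    P: subtree_size = 1 + 0
    T: subtree_size = 1 + 0
  V: subtree_size = 1 + 0
  D: subtree_size = 1 + 0
Total subtree size of _0: 8

Answer: 8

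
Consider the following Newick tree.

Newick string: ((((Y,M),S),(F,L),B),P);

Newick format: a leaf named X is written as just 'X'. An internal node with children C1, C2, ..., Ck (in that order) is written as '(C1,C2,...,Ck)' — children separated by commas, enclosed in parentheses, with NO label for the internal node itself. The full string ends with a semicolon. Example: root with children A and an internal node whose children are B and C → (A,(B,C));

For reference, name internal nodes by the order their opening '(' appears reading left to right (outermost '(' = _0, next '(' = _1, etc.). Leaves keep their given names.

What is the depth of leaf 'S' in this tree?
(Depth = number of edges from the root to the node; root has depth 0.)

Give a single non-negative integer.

Newick: ((((Y,M),S),(F,L),B),P);
Naming internals by '(' encounter order: outermost '(' = _0, next = _1, ...
Query node: S
Path from root: _0 -> _1 -> _2 -> S
Depth of S: 3 (number of edges from root)

Answer: 3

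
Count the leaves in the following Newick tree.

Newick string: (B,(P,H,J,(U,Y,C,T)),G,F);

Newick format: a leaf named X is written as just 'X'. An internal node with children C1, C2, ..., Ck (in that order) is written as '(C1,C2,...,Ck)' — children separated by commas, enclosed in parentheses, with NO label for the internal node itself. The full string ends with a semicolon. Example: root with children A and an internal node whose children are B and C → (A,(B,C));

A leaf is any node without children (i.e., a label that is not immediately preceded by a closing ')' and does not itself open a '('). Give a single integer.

Answer: 10

Derivation:
Newick: (B,(P,H,J,(U,Y,C,T)),G,F);
Scan left-to-right; a leaf is any maximal label run not followed by '(':
  pos 1: leaf 'B' → count = 1
  pos 4: leaf 'P' → count = 2
  pos 6: leaf 'H' → count = 3
  pos 8: leaf 'J' → count = 4
  pos 11: leaf 'U' → count = 5
  pos 13: leaf 'Y' → count = 6
  pos 15: leaf 'C' → count = 7
  pos 17: leaf 'T' → count = 8
  pos 21: leaf 'G' → count = 9
  pos 23: leaf 'F' → count = 10
Total leaves: 10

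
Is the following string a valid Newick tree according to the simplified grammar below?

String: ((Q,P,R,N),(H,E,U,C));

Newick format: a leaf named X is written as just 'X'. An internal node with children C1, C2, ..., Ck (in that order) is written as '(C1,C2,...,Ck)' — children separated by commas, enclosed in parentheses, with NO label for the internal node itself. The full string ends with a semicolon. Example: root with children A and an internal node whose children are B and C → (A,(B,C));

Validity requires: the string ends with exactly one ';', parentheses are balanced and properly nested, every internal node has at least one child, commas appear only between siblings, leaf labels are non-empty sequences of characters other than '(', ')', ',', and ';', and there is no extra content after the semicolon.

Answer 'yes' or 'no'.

Input: ((Q,P,R,N),(H,E,U,C));
Paren balance: 3 '(' vs 3 ')' OK
Ends with single ';': True
Full parse: OK
Valid: True

Answer: yes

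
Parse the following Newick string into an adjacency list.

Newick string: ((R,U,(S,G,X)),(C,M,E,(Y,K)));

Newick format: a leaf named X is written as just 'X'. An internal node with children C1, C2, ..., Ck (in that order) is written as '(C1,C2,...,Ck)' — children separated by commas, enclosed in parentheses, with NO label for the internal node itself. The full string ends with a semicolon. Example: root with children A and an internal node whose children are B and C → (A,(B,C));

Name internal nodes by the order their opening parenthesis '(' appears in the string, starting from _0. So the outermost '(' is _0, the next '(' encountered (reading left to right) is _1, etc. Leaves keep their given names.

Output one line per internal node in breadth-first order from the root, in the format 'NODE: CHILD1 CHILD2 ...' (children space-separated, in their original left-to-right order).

Answer: _0: _1 _3
_1: R U _2
_3: C M E _4
_2: S G X
_4: Y K

Derivation:
Input: ((R,U,(S,G,X)),(C,M,E,(Y,K)));
Scanning left-to-right, naming '(' by encounter order:
  pos 0: '(' -> open internal node _0 (depth 1)
  pos 1: '(' -> open internal node _1 (depth 2)
  pos 6: '(' -> open internal node _2 (depth 3)
  pos 12: ')' -> close internal node _2 (now at depth 2)
  pos 13: ')' -> close internal node _1 (now at depth 1)
  pos 15: '(' -> open internal node _3 (depth 2)
  pos 22: '(' -> open internal node _4 (depth 3)
  pos 26: ')' -> close internal node _4 (now at depth 2)
  pos 27: ')' -> close internal node _3 (now at depth 1)
  pos 28: ')' -> close internal node _0 (now at depth 0)
Total internal nodes: 5
BFS adjacency from root:
  _0: _1 _3
  _1: R U _2
  _3: C M E _4
  _2: S G X
  _4: Y K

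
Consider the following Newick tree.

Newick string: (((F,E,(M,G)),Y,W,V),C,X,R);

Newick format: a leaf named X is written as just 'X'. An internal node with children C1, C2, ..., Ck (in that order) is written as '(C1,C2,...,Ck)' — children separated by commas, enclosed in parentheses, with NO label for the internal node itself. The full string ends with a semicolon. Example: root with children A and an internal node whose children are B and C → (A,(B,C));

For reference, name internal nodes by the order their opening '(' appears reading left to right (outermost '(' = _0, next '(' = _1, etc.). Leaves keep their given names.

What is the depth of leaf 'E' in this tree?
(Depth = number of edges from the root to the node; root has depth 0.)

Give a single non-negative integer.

Newick: (((F,E,(M,G)),Y,W,V),C,X,R);
Naming internals by '(' encounter order: outermost '(' = _0, next = _1, ...
Query node: E
Path from root: _0 -> _1 -> _2 -> E
Depth of E: 3 (number of edges from root)

Answer: 3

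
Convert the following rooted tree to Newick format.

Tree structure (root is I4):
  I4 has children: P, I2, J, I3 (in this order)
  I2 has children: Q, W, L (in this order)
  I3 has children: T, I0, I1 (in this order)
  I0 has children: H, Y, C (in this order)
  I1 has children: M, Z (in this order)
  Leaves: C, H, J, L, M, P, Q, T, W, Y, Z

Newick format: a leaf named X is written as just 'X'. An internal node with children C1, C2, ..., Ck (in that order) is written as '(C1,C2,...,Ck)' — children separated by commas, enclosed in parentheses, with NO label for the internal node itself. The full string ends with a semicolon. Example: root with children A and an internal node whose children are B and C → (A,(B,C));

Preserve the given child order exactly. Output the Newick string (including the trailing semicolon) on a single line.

internal I4 with children ['P', 'I2', 'J', 'I3']
  leaf 'P' → 'P'
  internal I2 with children ['Q', 'W', 'L']
    leaf 'Q' → 'Q'
    leaf 'W' → 'W'
    leaf 'L' → 'L'
  → '(Q,W,L)'
  leaf 'J' → 'J'
  internal I3 with children ['T', 'I0', 'I1']
    leaf 'T' → 'T'
    internal I0 with children ['H', 'Y', 'C']
      leaf 'H' → 'H'
      leaf 'Y' → 'Y'
      leaf 'C' → 'C'
    → '(H,Y,C)'
    internal I1 with children ['M', 'Z']
      leaf 'M' → 'M'
      leaf 'Z' → 'Z'
    → '(M,Z)'
  → '(T,(H,Y,C),(M,Z))'
→ '(P,(Q,W,L),J,(T,(H,Y,C),(M,Z)))'
Final: (P,(Q,W,L),J,(T,(H,Y,C),(M,Z)));

Answer: (P,(Q,W,L),J,(T,(H,Y,C),(M,Z)));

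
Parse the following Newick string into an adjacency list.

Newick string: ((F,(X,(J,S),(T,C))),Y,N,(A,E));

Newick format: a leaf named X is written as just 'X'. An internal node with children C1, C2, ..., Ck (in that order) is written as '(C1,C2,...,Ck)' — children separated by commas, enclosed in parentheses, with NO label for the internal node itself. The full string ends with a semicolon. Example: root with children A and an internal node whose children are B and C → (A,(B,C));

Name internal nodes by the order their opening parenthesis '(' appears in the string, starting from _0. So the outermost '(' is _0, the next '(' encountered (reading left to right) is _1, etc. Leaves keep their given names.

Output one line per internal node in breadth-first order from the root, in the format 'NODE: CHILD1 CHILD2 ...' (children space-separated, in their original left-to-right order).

Answer: _0: _1 Y N _5
_1: F _2
_5: A E
_2: X _3 _4
_3: J S
_4: T C

Derivation:
Input: ((F,(X,(J,S),(T,C))),Y,N,(A,E));
Scanning left-to-right, naming '(' by encounter order:
  pos 0: '(' -> open internal node _0 (depth 1)
  pos 1: '(' -> open internal node _1 (depth 2)
  pos 4: '(' -> open internal node _2 (depth 3)
  pos 7: '(' -> open internal node _3 (depth 4)
  pos 11: ')' -> close internal node _3 (now at depth 3)
  pos 13: '(' -> open internal node _4 (depth 4)
  pos 17: ')' -> close internal node _4 (now at depth 3)
  pos 18: ')' -> close internal node _2 (now at depth 2)
  pos 19: ')' -> close internal node _1 (now at depth 1)
  pos 25: '(' -> open internal node _5 (depth 2)
  pos 29: ')' -> close internal node _5 (now at depth 1)
  pos 30: ')' -> close internal node _0 (now at depth 0)
Total internal nodes: 6
BFS adjacency from root:
  _0: _1 Y N _5
  _1: F _2
  _5: A E
  _2: X _3 _4
  _3: J S
  _4: T C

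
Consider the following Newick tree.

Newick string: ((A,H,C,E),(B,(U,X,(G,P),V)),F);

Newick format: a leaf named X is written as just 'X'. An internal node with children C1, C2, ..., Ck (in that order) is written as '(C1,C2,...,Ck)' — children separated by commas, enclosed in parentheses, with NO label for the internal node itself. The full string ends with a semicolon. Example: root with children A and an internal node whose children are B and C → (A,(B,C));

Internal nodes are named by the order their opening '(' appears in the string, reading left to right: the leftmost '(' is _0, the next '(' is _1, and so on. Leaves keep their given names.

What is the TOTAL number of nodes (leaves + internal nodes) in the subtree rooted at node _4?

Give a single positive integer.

Answer: 3

Derivation:
Newick: ((A,H,C,E),(B,(U,X,(G,P),V)),F);
Locate _4: it is the '(' at position 19 (the 5th '(' reading left to right).
Query: subtree rooted at _4
_4: subtree_size = 1 + 2
  G: subtree_size = 1 + 0
  P: subtree_size = 1 + 0
Total subtree size of _4: 3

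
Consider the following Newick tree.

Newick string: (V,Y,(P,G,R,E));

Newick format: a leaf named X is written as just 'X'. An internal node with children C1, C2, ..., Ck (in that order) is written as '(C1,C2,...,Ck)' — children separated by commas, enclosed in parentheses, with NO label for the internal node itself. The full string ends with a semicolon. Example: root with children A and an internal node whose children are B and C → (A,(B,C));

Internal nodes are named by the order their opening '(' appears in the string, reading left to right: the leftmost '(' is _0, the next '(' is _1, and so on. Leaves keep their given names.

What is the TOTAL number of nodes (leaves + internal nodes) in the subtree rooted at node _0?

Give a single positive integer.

Newick: (V,Y,(P,G,R,E));
Locate _0: it is the '(' at position 0 (the 1st '(' reading left to right).
Query: subtree rooted at _0
_0: subtree_size = 1 + 7
  V: subtree_size = 1 + 0
  Y: subtree_size = 1 + 0
  _1: subtree_size = 1 + 4
    P: subtree_size = 1 + 0
    G: subtree_size = 1 + 0
    R: subtree_size = 1 + 0
    E: subtree_size = 1 + 0
Total subtree size of _0: 8

Answer: 8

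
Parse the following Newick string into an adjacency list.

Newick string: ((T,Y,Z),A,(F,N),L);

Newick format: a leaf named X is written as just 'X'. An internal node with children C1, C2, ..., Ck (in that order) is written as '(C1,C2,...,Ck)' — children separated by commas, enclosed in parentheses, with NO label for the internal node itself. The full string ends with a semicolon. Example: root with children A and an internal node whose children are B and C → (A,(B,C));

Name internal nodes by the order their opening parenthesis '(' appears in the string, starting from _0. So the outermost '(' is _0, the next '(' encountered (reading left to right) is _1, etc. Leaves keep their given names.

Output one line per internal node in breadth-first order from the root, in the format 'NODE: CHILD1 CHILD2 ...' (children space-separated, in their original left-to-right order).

Answer: _0: _1 A _2 L
_1: T Y Z
_2: F N

Derivation:
Input: ((T,Y,Z),A,(F,N),L);
Scanning left-to-right, naming '(' by encounter order:
  pos 0: '(' -> open internal node _0 (depth 1)
  pos 1: '(' -> open internal node _1 (depth 2)
  pos 7: ')' -> close internal node _1 (now at depth 1)
  pos 11: '(' -> open internal node _2 (depth 2)
  pos 15: ')' -> close internal node _2 (now at depth 1)
  pos 18: ')' -> close internal node _0 (now at depth 0)
Total internal nodes: 3
BFS adjacency from root:
  _0: _1 A _2 L
  _1: T Y Z
  _2: F N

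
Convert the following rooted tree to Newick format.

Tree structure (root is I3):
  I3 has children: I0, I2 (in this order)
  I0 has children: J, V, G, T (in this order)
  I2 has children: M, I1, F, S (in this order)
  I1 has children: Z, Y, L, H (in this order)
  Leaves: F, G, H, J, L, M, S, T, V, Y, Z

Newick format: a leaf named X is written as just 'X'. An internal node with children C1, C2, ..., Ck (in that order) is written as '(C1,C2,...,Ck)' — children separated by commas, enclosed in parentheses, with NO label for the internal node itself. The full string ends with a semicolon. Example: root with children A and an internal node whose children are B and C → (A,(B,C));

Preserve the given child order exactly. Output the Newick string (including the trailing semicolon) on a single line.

Answer: ((J,V,G,T),(M,(Z,Y,L,H),F,S));

Derivation:
internal I3 with children ['I0', 'I2']
  internal I0 with children ['J', 'V', 'G', 'T']
    leaf 'J' → 'J'
    leaf 'V' → 'V'
    leaf 'G' → 'G'
    leaf 'T' → 'T'
  → '(J,V,G,T)'
  internal I2 with children ['M', 'I1', 'F', 'S']
    leaf 'M' → 'M'
    internal I1 with children ['Z', 'Y', 'L', 'H']
      leaf 'Z' → 'Z'
      leaf 'Y' → 'Y'
      leaf 'L' → 'L'
      leaf 'H' → 'H'
    → '(Z,Y,L,H)'
    leaf 'F' → 'F'
    leaf 'S' → 'S'
  → '(M,(Z,Y,L,H),F,S)'
→ '((J,V,G,T),(M,(Z,Y,L,H),F,S))'
Final: ((J,V,G,T),(M,(Z,Y,L,H),F,S));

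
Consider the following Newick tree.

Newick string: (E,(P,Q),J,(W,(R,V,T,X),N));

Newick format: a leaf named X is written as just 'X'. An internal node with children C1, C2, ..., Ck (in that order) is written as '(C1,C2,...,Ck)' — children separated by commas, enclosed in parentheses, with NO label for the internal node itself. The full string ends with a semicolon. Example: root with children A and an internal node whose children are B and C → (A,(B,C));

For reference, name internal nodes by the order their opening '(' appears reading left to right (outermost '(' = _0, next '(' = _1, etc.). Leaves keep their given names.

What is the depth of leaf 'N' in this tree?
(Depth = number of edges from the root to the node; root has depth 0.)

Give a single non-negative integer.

Newick: (E,(P,Q),J,(W,(R,V,T,X),N));
Naming internals by '(' encounter order: outermost '(' = _0, next = _1, ...
Query node: N
Path from root: _0 -> _2 -> N
Depth of N: 2 (number of edges from root)

Answer: 2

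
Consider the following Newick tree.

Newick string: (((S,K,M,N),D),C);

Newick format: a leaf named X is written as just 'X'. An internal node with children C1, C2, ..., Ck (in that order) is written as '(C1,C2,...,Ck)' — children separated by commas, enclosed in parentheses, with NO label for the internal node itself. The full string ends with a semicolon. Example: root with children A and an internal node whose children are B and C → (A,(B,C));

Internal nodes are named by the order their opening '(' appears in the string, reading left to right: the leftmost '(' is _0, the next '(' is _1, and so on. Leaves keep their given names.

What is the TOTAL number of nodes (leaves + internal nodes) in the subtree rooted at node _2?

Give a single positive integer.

Newick: (((S,K,M,N),D),C);
Locate _2: it is the '(' at position 2 (the 3rd '(' reading left to right).
Query: subtree rooted at _2
_2: subtree_size = 1 + 4
  S: subtree_size = 1 + 0
  K: subtree_size = 1 + 0
  M: subtree_size = 1 + 0
  N: subtree_size = 1 + 0
Total subtree size of _2: 5

Answer: 5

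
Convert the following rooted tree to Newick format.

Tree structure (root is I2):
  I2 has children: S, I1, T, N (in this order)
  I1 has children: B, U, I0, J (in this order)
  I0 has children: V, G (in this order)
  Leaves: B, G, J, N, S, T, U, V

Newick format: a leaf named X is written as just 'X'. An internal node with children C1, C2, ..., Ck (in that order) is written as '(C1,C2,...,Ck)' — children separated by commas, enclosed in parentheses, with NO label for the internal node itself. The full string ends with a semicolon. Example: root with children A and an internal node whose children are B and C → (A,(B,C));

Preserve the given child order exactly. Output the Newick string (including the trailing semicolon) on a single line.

Answer: (S,(B,U,(V,G),J),T,N);

Derivation:
internal I2 with children ['S', 'I1', 'T', 'N']
  leaf 'S' → 'S'
  internal I1 with children ['B', 'U', 'I0', 'J']
    leaf 'B' → 'B'
    leaf 'U' → 'U'
    internal I0 with children ['V', 'G']
      leaf 'V' → 'V'
      leaf 'G' → 'G'
    → '(V,G)'
    leaf 'J' → 'J'
  → '(B,U,(V,G),J)'
  leaf 'T' → 'T'
  leaf 'N' → 'N'
→ '(S,(B,U,(V,G),J),T,N)'
Final: (S,(B,U,(V,G),J),T,N);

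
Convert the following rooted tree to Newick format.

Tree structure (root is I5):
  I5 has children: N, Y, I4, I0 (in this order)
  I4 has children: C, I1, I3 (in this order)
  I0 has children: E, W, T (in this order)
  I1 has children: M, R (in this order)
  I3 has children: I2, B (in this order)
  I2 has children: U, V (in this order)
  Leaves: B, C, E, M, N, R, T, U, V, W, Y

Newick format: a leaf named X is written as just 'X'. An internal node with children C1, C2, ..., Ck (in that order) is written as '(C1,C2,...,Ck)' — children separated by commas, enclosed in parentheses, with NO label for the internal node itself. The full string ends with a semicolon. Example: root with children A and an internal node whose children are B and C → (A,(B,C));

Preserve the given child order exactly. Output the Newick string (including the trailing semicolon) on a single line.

Answer: (N,Y,(C,(M,R),((U,V),B)),(E,W,T));

Derivation:
internal I5 with children ['N', 'Y', 'I4', 'I0']
  leaf 'N' → 'N'
  leaf 'Y' → 'Y'
  internal I4 with children ['C', 'I1', 'I3']
    leaf 'C' → 'C'
    internal I1 with children ['M', 'R']
      leaf 'M' → 'M'
      leaf 'R' → 'R'
    → '(M,R)'
    internal I3 with children ['I2', 'B']
      internal I2 with children ['U', 'V']
        leaf 'U' → 'U'
        leaf 'V' → 'V'
      → '(U,V)'
      leaf 'B' → 'B'
    → '((U,V),B)'
  → '(C,(M,R),((U,V),B))'
  internal I0 with children ['E', 'W', 'T']
    leaf 'E' → 'E'
    leaf 'W' → 'W'
    leaf 'T' → 'T'
  → '(E,W,T)'
→ '(N,Y,(C,(M,R),((U,V),B)),(E,W,T))'
Final: (N,Y,(C,(M,R),((U,V),B)),(E,W,T));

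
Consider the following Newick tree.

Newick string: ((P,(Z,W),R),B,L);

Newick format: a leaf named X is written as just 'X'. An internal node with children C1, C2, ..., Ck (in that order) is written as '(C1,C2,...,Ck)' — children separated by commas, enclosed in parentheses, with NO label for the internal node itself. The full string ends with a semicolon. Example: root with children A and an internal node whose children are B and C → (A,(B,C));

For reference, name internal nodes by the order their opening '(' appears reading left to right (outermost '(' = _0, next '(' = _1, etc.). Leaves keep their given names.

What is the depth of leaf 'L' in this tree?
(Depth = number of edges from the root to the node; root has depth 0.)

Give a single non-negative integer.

Newick: ((P,(Z,W),R),B,L);
Naming internals by '(' encounter order: outermost '(' = _0, next = _1, ...
Query node: L
Path from root: _0 -> L
Depth of L: 1 (number of edges from root)

Answer: 1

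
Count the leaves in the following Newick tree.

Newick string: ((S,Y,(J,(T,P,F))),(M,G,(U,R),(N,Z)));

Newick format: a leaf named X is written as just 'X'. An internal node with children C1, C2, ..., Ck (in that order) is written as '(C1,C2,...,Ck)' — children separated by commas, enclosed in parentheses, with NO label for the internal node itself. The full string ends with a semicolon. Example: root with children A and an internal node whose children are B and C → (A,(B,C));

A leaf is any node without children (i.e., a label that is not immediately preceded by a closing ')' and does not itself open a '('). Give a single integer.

Answer: 12

Derivation:
Newick: ((S,Y,(J,(T,P,F))),(M,G,(U,R),(N,Z)));
Scan left-to-right; a leaf is any maximal label run not followed by '(':
  pos 2: leaf 'S' → count = 1
  pos 4: leaf 'Y' → count = 2
  pos 7: leaf 'J' → count = 3
  pos 10: leaf 'T' → count = 4
  pos 12: leaf 'P' → count = 5
  pos 14: leaf 'F' → count = 6
  pos 20: leaf 'M' → count = 7
  pos 22: leaf 'G' → count = 8
  pos 25: leaf 'U' → count = 9
  pos 27: leaf 'R' → count = 10
  pos 31: leaf 'N' → count = 11
  pos 33: leaf 'Z' → count = 12
Total leaves: 12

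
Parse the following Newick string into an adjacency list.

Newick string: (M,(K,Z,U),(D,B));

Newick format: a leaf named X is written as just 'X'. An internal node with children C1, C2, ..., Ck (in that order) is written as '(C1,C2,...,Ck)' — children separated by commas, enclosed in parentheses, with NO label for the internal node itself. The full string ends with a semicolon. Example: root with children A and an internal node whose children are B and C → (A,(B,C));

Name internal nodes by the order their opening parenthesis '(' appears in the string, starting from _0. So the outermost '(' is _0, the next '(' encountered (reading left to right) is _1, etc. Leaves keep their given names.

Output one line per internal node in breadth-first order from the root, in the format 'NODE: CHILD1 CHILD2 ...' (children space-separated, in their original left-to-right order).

Answer: _0: M _1 _2
_1: K Z U
_2: D B

Derivation:
Input: (M,(K,Z,U),(D,B));
Scanning left-to-right, naming '(' by encounter order:
  pos 0: '(' -> open internal node _0 (depth 1)
  pos 3: '(' -> open internal node _1 (depth 2)
  pos 9: ')' -> close internal node _1 (now at depth 1)
  pos 11: '(' -> open internal node _2 (depth 2)
  pos 15: ')' -> close internal node _2 (now at depth 1)
  pos 16: ')' -> close internal node _0 (now at depth 0)
Total internal nodes: 3
BFS adjacency from root:
  _0: M _1 _2
  _1: K Z U
  _2: D B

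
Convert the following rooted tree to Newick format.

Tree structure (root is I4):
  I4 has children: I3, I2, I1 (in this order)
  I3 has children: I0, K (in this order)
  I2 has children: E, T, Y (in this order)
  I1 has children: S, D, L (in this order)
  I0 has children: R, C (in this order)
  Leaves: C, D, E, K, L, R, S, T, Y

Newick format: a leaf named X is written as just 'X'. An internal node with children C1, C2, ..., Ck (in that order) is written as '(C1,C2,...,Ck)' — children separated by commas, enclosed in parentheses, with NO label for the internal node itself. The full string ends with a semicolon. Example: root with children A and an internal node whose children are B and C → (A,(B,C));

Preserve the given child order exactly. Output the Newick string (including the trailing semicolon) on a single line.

internal I4 with children ['I3', 'I2', 'I1']
  internal I3 with children ['I0', 'K']
    internal I0 with children ['R', 'C']
      leaf 'R' → 'R'
      leaf 'C' → 'C'
    → '(R,C)'
    leaf 'K' → 'K'
  → '((R,C),K)'
  internal I2 with children ['E', 'T', 'Y']
    leaf 'E' → 'E'
    leaf 'T' → 'T'
    leaf 'Y' → 'Y'
  → '(E,T,Y)'
  internal I1 with children ['S', 'D', 'L']
    leaf 'S' → 'S'
    leaf 'D' → 'D'
    leaf 'L' → 'L'
  → '(S,D,L)'
→ '(((R,C),K),(E,T,Y),(S,D,L))'
Final: (((R,C),K),(E,T,Y),(S,D,L));

Answer: (((R,C),K),(E,T,Y),(S,D,L));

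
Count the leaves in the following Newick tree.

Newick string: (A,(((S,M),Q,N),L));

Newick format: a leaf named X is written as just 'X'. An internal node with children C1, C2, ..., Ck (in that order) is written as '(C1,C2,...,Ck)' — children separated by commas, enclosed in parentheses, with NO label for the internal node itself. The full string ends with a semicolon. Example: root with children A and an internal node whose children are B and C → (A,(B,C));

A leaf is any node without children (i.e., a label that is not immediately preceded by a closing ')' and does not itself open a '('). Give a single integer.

Newick: (A,(((S,M),Q,N),L));
Scan left-to-right; a leaf is any maximal label run not followed by '(':
  pos 1: leaf 'A' → count = 1
  pos 6: leaf 'S' → count = 2
  pos 8: leaf 'M' → count = 3
  pos 11: leaf 'Q' → count = 4
  pos 13: leaf 'N' → count = 5
  pos 16: leaf 'L' → count = 6
Total leaves: 6

Answer: 6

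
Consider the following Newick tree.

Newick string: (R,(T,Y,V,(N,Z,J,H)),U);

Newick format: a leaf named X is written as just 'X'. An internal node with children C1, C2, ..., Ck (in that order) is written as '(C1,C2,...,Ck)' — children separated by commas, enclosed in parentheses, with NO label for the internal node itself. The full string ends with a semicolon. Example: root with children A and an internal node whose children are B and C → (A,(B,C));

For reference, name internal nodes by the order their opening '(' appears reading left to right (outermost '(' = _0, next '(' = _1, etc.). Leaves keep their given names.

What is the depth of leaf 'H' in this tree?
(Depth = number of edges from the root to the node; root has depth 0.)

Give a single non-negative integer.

Answer: 3

Derivation:
Newick: (R,(T,Y,V,(N,Z,J,H)),U);
Naming internals by '(' encounter order: outermost '(' = _0, next = _1, ...
Query node: H
Path from root: _0 -> _1 -> _2 -> H
Depth of H: 3 (number of edges from root)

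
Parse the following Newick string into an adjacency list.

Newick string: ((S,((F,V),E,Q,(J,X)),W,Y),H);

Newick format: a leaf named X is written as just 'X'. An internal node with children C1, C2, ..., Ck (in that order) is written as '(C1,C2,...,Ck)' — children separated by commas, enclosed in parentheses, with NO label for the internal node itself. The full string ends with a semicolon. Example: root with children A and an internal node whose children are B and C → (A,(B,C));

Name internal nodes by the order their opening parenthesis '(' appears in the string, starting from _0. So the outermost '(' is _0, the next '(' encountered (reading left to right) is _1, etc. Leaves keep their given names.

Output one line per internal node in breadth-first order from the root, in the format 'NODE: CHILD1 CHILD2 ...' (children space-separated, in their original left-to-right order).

Input: ((S,((F,V),E,Q,(J,X)),W,Y),H);
Scanning left-to-right, naming '(' by encounter order:
  pos 0: '(' -> open internal node _0 (depth 1)
  pos 1: '(' -> open internal node _1 (depth 2)
  pos 4: '(' -> open internal node _2 (depth 3)
  pos 5: '(' -> open internal node _3 (depth 4)
  pos 9: ')' -> close internal node _3 (now at depth 3)
  pos 15: '(' -> open internal node _4 (depth 4)
  pos 19: ')' -> close internal node _4 (now at depth 3)
  pos 20: ')' -> close internal node _2 (now at depth 2)
  pos 25: ')' -> close internal node _1 (now at depth 1)
  pos 28: ')' -> close internal node _0 (now at depth 0)
Total internal nodes: 5
BFS adjacency from root:
  _0: _1 H
  _1: S _2 W Y
  _2: _3 E Q _4
  _3: F V
  _4: J X

Answer: _0: _1 H
_1: S _2 W Y
_2: _3 E Q _4
_3: F V
_4: J X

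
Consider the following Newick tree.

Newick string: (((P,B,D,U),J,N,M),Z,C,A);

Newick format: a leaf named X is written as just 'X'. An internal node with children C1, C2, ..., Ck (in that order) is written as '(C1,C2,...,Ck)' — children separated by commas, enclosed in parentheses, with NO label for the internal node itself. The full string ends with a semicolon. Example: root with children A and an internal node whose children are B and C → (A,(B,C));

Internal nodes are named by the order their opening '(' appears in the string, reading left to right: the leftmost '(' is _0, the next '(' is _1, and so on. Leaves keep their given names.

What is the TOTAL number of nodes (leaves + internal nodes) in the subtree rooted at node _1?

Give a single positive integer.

Newick: (((P,B,D,U),J,N,M),Z,C,A);
Locate _1: it is the '(' at position 1 (the 2nd '(' reading left to right).
Query: subtree rooted at _1
_1: subtree_size = 1 + 8
  _2: subtree_size = 1 + 4
    P: subtree_size = 1 + 0
    B: subtree_size = 1 + 0
    D: subtree_size = 1 + 0
    U: subtree_size = 1 + 0
  J: subtree_size = 1 + 0
  N: subtree_size = 1 + 0
  M: subtree_size = 1 + 0
Total subtree size of _1: 9

Answer: 9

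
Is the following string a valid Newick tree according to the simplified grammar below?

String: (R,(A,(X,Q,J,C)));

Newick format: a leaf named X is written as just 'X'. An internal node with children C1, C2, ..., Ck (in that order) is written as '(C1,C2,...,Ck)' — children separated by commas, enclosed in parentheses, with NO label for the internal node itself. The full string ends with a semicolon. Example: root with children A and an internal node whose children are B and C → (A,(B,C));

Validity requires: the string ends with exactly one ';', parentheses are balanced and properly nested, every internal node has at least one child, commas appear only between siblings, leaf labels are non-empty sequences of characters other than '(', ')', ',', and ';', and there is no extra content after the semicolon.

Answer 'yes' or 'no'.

Input: (R,(A,(X,Q,J,C)));
Paren balance: 3 '(' vs 3 ')' OK
Ends with single ';': True
Full parse: OK
Valid: True

Answer: yes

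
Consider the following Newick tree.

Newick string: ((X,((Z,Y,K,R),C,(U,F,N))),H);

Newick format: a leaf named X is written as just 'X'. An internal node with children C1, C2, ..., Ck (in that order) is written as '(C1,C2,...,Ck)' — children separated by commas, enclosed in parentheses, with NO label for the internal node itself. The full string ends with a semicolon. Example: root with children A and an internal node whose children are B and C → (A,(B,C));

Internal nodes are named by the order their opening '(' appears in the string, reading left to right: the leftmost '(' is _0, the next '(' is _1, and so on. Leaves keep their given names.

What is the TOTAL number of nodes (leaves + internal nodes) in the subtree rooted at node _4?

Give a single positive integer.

Answer: 4

Derivation:
Newick: ((X,((Z,Y,K,R),C,(U,F,N))),H);
Locate _4: it is the '(' at position 17 (the 5th '(' reading left to right).
Query: subtree rooted at _4
_4: subtree_size = 1 + 3
  U: subtree_size = 1 + 0
  F: subtree_size = 1 + 0
  N: subtree_size = 1 + 0
Total subtree size of _4: 4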